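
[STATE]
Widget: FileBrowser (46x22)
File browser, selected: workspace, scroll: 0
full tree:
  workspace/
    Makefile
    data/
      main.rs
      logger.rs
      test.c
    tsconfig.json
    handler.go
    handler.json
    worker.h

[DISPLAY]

> [-] workspace/                              
    Makefile                                  
    [+] data/                                 
    tsconfig.json                             
    handler.go                                
    handler.json                              
    worker.h                                  
                                              
                                              
                                              
                                              
                                              
                                              
                                              
                                              
                                              
                                              
                                              
                                              
                                              
                                              
                                              


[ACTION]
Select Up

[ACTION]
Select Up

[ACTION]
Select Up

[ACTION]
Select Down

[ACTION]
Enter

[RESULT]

  [-] workspace/                              
  > Makefile                                  
    [+] data/                                 
    tsconfig.json                             
    handler.go                                
    handler.json                              
    worker.h                                  
                                              
                                              
                                              
                                              
                                              
                                              
                                              
                                              
                                              
                                              
                                              
                                              
                                              
                                              
                                              


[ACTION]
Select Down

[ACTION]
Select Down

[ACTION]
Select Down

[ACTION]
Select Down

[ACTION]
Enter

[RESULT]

  [-] workspace/                              
    Makefile                                  
    [+] data/                                 
    tsconfig.json                             
    handler.go                                
  > handler.json                              
    worker.h                                  
                                              
                                              
                                              
                                              
                                              
                                              
                                              
                                              
                                              
                                              
                                              
                                              
                                              
                                              
                                              


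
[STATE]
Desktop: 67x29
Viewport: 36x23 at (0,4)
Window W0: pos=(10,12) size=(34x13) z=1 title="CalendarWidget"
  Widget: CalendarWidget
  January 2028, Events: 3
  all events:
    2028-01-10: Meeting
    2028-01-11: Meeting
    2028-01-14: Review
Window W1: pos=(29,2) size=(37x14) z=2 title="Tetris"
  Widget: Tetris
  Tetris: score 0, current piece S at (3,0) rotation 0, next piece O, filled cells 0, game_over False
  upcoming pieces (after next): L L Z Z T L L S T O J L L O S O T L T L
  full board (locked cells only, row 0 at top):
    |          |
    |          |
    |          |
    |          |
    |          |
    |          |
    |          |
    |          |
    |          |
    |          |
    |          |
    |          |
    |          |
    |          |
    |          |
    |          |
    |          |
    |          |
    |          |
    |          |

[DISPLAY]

                             ┠──────
                             ┃      
                             ┃      
                             ┃      
                             ┃      
                             ┃      
                             ┃      
                             ┃      
          ┏━━━━━━━━━━━━━━━━━━┃      
          ┃ CalendarWidget   ┃      
          ┠──────────────────┃      
          ┃          January ┗━━━━━━
          ┃Mo Tu We Th Fr Sa Su     
          ┃                1  2     
          ┃ 3  4  5  6  7  8  9     
          ┃10* 11* 12 13 14* 15 16  
          ┃17 18 19 20 21 22 23     
          ┃24 25 26 27 28 29 30     
          ┃31                       
          ┃                         
          ┗━━━━━━━━━━━━━━━━━━━━━━━━━
                                    
                                    


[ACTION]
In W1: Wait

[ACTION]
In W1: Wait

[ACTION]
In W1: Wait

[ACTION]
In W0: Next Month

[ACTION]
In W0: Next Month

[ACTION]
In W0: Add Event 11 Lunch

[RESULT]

                             ┠──────
                             ┃      
                             ┃      
                             ┃      
                             ┃      
                             ┃      
                             ┃      
                             ┃      
          ┏━━━━━━━━━━━━━━━━━━┃      
          ┃ CalendarWidget   ┃      
          ┠──────────────────┃      
          ┃           March 2┗━━━━━━
          ┃Mo Tu We Th Fr Sa Su     
          ┃       1  2  3  4  5     
          ┃ 6  7  8  9 10 11* 12    
          ┃13 14 15 16 17 18 19     
          ┃20 21 22 23 24 25 26     
          ┃27 28 29 30 31           
          ┃                         
          ┃                         
          ┗━━━━━━━━━━━━━━━━━━━━━━━━━
                                    
                                    


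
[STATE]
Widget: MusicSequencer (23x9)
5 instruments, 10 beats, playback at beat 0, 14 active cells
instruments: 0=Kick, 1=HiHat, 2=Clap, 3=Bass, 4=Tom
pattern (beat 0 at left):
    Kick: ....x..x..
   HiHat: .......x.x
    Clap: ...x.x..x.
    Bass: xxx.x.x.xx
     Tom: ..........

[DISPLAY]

      ▼123456789       
  Kick····█··█··       
 HiHat·······█·█       
  Clap···█·█··█·       
  Bass███·█·█·██       
   Tom··········       
                       
                       
                       


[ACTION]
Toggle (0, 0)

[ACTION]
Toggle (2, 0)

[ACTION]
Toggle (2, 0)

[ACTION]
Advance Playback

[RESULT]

      0▼23456789       
  Kick█···█··█··       
 HiHat·······█·█       
  Clap···█·█··█·       
  Bass███·█·█·██       
   Tom··········       
                       
                       
                       


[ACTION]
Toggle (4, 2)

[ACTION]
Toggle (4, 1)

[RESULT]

      0▼23456789       
  Kick█···█··█··       
 HiHat·······█·█       
  Clap···█·█··█·       
  Bass███·█·█·██       
   Tom·██·······       
                       
                       
                       


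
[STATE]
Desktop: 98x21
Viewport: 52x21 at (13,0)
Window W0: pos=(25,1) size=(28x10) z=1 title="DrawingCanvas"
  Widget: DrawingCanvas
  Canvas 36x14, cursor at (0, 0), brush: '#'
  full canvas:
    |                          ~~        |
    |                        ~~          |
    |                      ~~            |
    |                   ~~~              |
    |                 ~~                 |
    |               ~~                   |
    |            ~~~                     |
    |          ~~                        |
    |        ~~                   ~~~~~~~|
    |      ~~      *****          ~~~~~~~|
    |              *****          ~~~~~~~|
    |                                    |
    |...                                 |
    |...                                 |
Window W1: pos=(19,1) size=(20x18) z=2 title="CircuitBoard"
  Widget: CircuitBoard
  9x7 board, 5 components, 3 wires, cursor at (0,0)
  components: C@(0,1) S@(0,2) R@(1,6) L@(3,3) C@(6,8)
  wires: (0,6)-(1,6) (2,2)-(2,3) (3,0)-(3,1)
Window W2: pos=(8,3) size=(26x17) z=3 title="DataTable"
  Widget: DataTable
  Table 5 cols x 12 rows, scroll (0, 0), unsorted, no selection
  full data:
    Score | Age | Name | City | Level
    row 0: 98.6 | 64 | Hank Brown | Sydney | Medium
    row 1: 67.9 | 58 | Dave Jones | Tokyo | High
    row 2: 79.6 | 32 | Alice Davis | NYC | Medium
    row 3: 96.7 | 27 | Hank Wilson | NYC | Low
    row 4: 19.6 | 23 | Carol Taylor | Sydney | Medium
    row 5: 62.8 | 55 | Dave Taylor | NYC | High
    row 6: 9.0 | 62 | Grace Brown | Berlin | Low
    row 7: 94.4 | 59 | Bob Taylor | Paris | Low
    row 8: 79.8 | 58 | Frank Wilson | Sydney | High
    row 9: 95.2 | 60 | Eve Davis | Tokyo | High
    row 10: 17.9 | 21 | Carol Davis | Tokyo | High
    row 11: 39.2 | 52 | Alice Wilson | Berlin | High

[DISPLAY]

                                                    
      ┏━━━━━━━━━━━━━━━━━━┓━━━━━━━━━━━━━┓            
      ┃ CircuitBoard     ┃s            ┃            
━━━━━━━━━━━━━━━━━━━━┓────┨─────────────┨            
aTable              ┃ 6 7┃             ┃            
────────────────────┨    ┃           ~~┃            
e│Age│Name        │C┃    ┃         ~~  ┃            
─┼───┼────────────┼─┃    ┃      ~~~    ┃            
 │64 │Hank Brown  │S┃    ┃    ~~       ┃            
 │58 │Dave Jones  │T┃─ · ┃  ~~         ┃            
 │32 │Alice Davis │N┃    ┃━━━━━━━━━━━━━┛            
 │27 │Hank Wilson │N┃  L ┃                          
 │23 │Carol Taylor│S┃    ┃                          
 │55 │Dave Taylor │N┃    ┃                          
 │62 │Grace Brown │B┃    ┃                          
 │59 │Bob Taylor  │P┃    ┃                          
 │58 │Frank Wilson│S┃    ┃                          
 │60 │Eve Davis   │T┃    ┃                          
 │21 │Carol Davis │T┃━━━━┛                          
━━━━━━━━━━━━━━━━━━━━┛                               
                                                    


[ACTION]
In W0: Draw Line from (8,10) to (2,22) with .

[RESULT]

                                                    
      ┏━━━━━━━━━━━━━━━━━━┓━━━━━━━━━━━━━┓            
      ┃ CircuitBoard     ┃s            ┃            
━━━━━━━━━━━━━━━━━━━━┓────┨─────────────┨            
aTable              ┃ 6 7┃             ┃            
────────────────────┨    ┃           ~~┃            
e│Age│Name        │C┃    ┃         .~  ┃            
─┼───┼────────────┼─┃    ┃      ~..    ┃            
 │64 │Hank Brown  │S┃    ┃    ~..      ┃            
 │58 │Dave Jones  │T┃─ · ┃  ~..        ┃            
 │32 │Alice Davis │N┃    ┃━━━━━━━━━━━━━┛            
 │27 │Hank Wilson │N┃  L ┃                          
 │23 │Carol Taylor│S┃    ┃                          
 │55 │Dave Taylor │N┃    ┃                          
 │62 │Grace Brown │B┃    ┃                          
 │59 │Bob Taylor  │P┃    ┃                          
 │58 │Frank Wilson│S┃    ┃                          
 │60 │Eve Davis   │T┃    ┃                          
 │21 │Carol Davis │T┃━━━━┛                          
━━━━━━━━━━━━━━━━━━━━┛                               
                                                    


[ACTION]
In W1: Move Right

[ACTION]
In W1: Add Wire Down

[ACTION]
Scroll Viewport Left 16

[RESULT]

                                                    
                   ┏━━━━━━━━━━━━━━━━━━┓━━━━━━━━━━━━━
                   ┃ CircuitBoard     ┃s            
        ┏━━━━━━━━━━━━━━━━━━━━━━━━┓────┨─────────────
        ┃ DataTable              ┃ 6 7┃             
        ┠────────────────────────┨    ┃           ~~
        ┃Score│Age│Name        │C┃    ┃         .~  
        ┃─────┼───┼────────────┼─┃    ┃      ~..    
        ┃98.6 │64 │Hank Brown  │S┃    ┃    ~..      
        ┃67.9 │58 │Dave Jones  │T┃─ · ┃  ~..        
        ┃79.6 │32 │Alice Davis │N┃    ┃━━━━━━━━━━━━━
        ┃96.7 │27 │Hank Wilson │N┃  L ┃             
        ┃19.6 │23 │Carol Taylor│S┃    ┃             
        ┃62.8 │55 │Dave Taylor │N┃    ┃             
        ┃9.0  │62 │Grace Brown │B┃    ┃             
        ┃94.4 │59 │Bob Taylor  │P┃    ┃             
        ┃79.8 │58 │Frank Wilson│S┃    ┃             
        ┃95.2 │60 │Eve Davis   │T┃    ┃             
        ┃17.9 │21 │Carol Davis │T┃━━━━┛             
        ┗━━━━━━━━━━━━━━━━━━━━━━━━┛                  
                                                    


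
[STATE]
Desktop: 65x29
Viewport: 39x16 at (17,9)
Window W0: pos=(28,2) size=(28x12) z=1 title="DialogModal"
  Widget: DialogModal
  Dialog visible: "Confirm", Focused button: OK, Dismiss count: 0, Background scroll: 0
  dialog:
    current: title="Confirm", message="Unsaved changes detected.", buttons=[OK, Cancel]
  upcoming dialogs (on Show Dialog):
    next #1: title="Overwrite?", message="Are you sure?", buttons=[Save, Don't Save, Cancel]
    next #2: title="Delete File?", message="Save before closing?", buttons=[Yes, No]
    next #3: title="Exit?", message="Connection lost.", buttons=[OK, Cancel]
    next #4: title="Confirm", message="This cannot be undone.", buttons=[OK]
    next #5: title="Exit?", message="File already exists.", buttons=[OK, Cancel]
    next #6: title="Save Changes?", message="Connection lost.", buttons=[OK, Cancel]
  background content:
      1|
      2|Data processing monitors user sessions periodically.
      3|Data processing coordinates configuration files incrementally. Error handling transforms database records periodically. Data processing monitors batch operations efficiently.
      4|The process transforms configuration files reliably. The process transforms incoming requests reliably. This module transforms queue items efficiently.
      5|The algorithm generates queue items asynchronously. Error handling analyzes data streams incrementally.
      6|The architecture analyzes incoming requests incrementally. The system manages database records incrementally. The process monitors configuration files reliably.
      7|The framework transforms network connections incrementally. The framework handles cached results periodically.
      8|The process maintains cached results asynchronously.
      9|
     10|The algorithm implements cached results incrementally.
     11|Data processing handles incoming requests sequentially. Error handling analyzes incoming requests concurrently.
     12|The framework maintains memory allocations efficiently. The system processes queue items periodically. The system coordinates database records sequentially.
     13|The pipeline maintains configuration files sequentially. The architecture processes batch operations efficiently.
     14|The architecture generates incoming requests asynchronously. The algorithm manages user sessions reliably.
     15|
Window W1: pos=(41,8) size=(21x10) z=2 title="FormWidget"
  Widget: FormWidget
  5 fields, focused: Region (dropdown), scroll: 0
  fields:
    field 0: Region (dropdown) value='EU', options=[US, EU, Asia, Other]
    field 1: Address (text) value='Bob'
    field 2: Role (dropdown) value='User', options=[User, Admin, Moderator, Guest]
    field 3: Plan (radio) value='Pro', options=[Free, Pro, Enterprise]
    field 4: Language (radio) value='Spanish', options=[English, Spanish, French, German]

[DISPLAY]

           ┃Th│   [OK]  ┃ FormWidget   
           ┃Th└─────────┠──────────────
           ┃The framewor┃> Region:     
           ┃The process ┃  Address:    
           ┗━━━━━━━━━━━━┃  Role:       
                        ┃  Plan:       
                        ┃  Language:   
                        ┃              
                        ┗━━━━━━━━━━━━━━
                                       
                                       
                                       
                                       
                                       
                                       
                                       


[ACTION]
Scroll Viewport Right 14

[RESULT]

  ┃Th│   [OK]  ┃ FormWidget        ┃   
  ┃Th└─────────┠───────────────────┨   
  ┃The framewor┃> Region:     [EU▼]┃   
  ┃The process ┃  Address:    [Bob]┃   
  ┗━━━━━━━━━━━━┃  Role:       [Us▼]┃   
               ┃  Plan:       ( ) F┃   
               ┃  Language:   ( ) E┃   
               ┃                   ┃   
               ┗━━━━━━━━━━━━━━━━━━━┛   
                                       
                                       
                                       
                                       
                                       
                                       
                                       


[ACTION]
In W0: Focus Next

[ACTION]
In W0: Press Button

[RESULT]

  ┃The algorith┃ FormWidget        ┃   
  ┃The architec┠───────────────────┨   
  ┃The framewor┃> Region:     [EU▼]┃   
  ┃The process ┃  Address:    [Bob]┃   
  ┗━━━━━━━━━━━━┃  Role:       [Us▼]┃   
               ┃  Plan:       ( ) F┃   
               ┃  Language:   ( ) E┃   
               ┃                   ┃   
               ┗━━━━━━━━━━━━━━━━━━━┛   
                                       
                                       
                                       
                                       
                                       
                                       
                                       


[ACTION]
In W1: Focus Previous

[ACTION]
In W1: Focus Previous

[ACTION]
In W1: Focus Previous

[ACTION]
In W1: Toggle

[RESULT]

  ┃The algorith┃ FormWidget        ┃   
  ┃The architec┠───────────────────┨   
  ┃The framewor┃  Region:     [EU▼]┃   
  ┃The process ┃  Address:    [Bob]┃   
  ┗━━━━━━━━━━━━┃> Role:       [Us▼]┃   
               ┃  Plan:       ( ) F┃   
               ┃  Language:   ( ) E┃   
               ┃                   ┃   
               ┗━━━━━━━━━━━━━━━━━━━┛   
                                       
                                       
                                       
                                       
                                       
                                       
                                       


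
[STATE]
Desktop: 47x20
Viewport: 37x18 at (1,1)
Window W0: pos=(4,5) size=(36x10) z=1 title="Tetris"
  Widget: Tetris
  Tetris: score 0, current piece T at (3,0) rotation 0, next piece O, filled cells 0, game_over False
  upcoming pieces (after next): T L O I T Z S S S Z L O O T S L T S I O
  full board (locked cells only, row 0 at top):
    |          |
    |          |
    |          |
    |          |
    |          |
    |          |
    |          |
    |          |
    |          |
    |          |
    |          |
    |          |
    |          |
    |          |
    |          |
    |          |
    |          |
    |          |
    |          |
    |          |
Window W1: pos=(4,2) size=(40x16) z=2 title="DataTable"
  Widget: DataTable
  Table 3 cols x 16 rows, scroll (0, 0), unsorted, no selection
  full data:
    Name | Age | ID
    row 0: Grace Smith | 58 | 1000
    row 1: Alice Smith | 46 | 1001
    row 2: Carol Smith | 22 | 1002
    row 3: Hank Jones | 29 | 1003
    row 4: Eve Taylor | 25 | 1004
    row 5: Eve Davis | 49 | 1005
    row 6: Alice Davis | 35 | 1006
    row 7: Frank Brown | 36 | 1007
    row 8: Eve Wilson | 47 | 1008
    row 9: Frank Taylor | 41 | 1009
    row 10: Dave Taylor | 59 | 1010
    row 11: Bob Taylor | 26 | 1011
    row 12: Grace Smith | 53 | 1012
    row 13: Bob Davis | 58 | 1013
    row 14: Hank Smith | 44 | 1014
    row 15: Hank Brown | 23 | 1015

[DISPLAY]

                                     
   ┏━━━━━━━━━━━━━━━━━━━━━━━━━━━━━━━━━
   ┃ DataTable                       
   ┠─────────────────────────────────
   ┃Name        │Age│ID              
   ┃────────────┼───┼────            
   ┃Grace Smith │58 │1000            
   ┃Alice Smith │46 │1001            
   ┃Carol Smith │22 │1002            
   ┃Hank Jones  │29 │1003            
   ┃Eve Taylor  │25 │1004            
   ┃Eve Davis   │49 │1005            
   ┃Alice Davis │35 │1006            
   ┃Frank Brown │36 │1007            
   ┃Eve Wilson  │47 │1008            
   ┃Frank Taylor│41 │1009            
   ┗━━━━━━━━━━━━━━━━━━━━━━━━━━━━━━━━━
                                     


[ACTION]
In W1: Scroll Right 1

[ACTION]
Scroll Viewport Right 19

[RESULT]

                                     
━━━━━━━━━━━━━━━━━━━━━━━━━━━━━━━━━┓   
Table                            ┃   
─────────────────────────────────┨   
       │Age│ID                   ┃   
───────┼───┼────                 ┃   
 Smith │58 │1000                 ┃   
 Smith │46 │1001                 ┃   
 Smith │22 │1002                 ┃   
Jones  │29 │1003                 ┃   
aylor  │25 │1004                 ┃   
avis   │49 │1005                 ┃   
 Davis │35 │1006                 ┃   
 Brown │36 │1007                 ┃   
ilson  │47 │1008                 ┃   
 Taylor│41 │1009                 ┃   
━━━━━━━━━━━━━━━━━━━━━━━━━━━━━━━━━┛   
                                     


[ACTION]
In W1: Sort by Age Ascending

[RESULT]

                                     
━━━━━━━━━━━━━━━━━━━━━━━━━━━━━━━━━┓   
Table                            ┃   
─────────────────────────────────┨   
       │Ag▲│ID                   ┃   
───────┼───┼────                 ┃   
 Smith │22 │1002                 ┃   
Brown  │23 │1015                 ┃   
aylor  │25 │1004                 ┃   
aylor  │26 │1011                 ┃   
Jones  │29 │1003                 ┃   
 Davis │35 │1006                 ┃   
 Brown │36 │1007                 ┃   
 Taylor│41 │1009                 ┃   
Smith  │44 │1014                 ┃   
 Smith │46 │1001                 ┃   
━━━━━━━━━━━━━━━━━━━━━━━━━━━━━━━━━┛   
                                     


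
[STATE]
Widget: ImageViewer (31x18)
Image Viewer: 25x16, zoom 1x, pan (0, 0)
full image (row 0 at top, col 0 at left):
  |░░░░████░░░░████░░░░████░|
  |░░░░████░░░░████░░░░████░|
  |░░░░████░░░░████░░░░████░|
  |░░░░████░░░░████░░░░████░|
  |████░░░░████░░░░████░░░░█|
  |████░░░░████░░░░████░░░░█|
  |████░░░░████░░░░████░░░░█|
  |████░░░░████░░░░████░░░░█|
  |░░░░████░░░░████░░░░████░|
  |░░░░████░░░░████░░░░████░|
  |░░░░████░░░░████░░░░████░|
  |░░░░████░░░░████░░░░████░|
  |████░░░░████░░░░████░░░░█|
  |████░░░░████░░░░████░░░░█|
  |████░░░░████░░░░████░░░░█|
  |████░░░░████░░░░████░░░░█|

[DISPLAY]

░░░░████░░░░████░░░░████░      
░░░░████░░░░████░░░░████░      
░░░░████░░░░████░░░░████░      
░░░░████░░░░████░░░░████░      
████░░░░████░░░░████░░░░█      
████░░░░████░░░░████░░░░█      
████░░░░████░░░░████░░░░█      
████░░░░████░░░░████░░░░█      
░░░░████░░░░████░░░░████░      
░░░░████░░░░████░░░░████░      
░░░░████░░░░████░░░░████░      
░░░░████░░░░████░░░░████░      
████░░░░████░░░░████░░░░█      
████░░░░████░░░░████░░░░█      
████░░░░████░░░░████░░░░█      
████░░░░████░░░░████░░░░█      
                               
                               


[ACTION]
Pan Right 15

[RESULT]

█░░░░████░                     
█░░░░████░                     
█░░░░████░                     
█░░░░████░                     
░████░░░░█                     
░████░░░░█                     
░████░░░░█                     
░████░░░░█                     
█░░░░████░                     
█░░░░████░                     
█░░░░████░                     
█░░░░████░                     
░████░░░░█                     
░████░░░░█                     
░████░░░░█                     
░████░░░░█                     
                               
                               


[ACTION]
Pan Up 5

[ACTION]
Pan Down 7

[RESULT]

░████░░░░█                     
█░░░░████░                     
█░░░░████░                     
█░░░░████░                     
█░░░░████░                     
░████░░░░█                     
░████░░░░█                     
░████░░░░█                     
░████░░░░█                     
                               
                               
                               
                               
                               
                               
                               
                               
                               


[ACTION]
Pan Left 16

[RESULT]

████░░░░████░░░░████░░░░█      
░░░░████░░░░████░░░░████░      
░░░░████░░░░████░░░░████░      
░░░░████░░░░████░░░░████░      
░░░░████░░░░████░░░░████░      
████░░░░████░░░░████░░░░█      
████░░░░████░░░░████░░░░█      
████░░░░████░░░░████░░░░█      
████░░░░████░░░░████░░░░█      
                               
                               
                               
                               
                               
                               
                               
                               
                               


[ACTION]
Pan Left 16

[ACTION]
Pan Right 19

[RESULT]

█░░░░█                         
░████░                         
░████░                         
░████░                         
░████░                         
█░░░░█                         
█░░░░█                         
█░░░░█                         
█░░░░█                         
                               
                               
                               
                               
                               
                               
                               
                               
                               


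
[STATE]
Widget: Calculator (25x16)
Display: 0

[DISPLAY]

                        0
┌───┬───┬───┬───┐        
│ 7 │ 8 │ 9 │ ÷ │        
├───┼───┼───┼───┤        
│ 4 │ 5 │ 6 │ × │        
├───┼───┼───┼───┤        
│ 1 │ 2 │ 3 │ - │        
├───┼───┼───┼───┤        
│ 0 │ . │ = │ + │        
├───┼───┼───┼───┤        
│ C │ MC│ MR│ M+│        
└───┴───┴───┴───┘        
                         
                         
                         
                         


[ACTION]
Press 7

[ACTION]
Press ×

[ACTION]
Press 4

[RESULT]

                        4
┌───┬───┬───┬───┐        
│ 7 │ 8 │ 9 │ ÷ │        
├───┼───┼───┼───┤        
│ 4 │ 5 │ 6 │ × │        
├───┼───┼───┼───┤        
│ 1 │ 2 │ 3 │ - │        
├───┼───┼───┼───┤        
│ 0 │ . │ = │ + │        
├───┼───┼───┼───┤        
│ C │ MC│ MR│ M+│        
└───┴───┴───┴───┘        
                         
                         
                         
                         


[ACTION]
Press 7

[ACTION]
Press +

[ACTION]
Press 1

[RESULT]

                        1
┌───┬───┬───┬───┐        
│ 7 │ 8 │ 9 │ ÷ │        
├───┼───┼───┼───┤        
│ 4 │ 5 │ 6 │ × │        
├───┼───┼───┼───┤        
│ 1 │ 2 │ 3 │ - │        
├───┼───┼───┼───┤        
│ 0 │ . │ = │ + │        
├───┼───┼───┼───┤        
│ C │ MC│ MR│ M+│        
└───┴───┴───┴───┘        
                         
                         
                         
                         


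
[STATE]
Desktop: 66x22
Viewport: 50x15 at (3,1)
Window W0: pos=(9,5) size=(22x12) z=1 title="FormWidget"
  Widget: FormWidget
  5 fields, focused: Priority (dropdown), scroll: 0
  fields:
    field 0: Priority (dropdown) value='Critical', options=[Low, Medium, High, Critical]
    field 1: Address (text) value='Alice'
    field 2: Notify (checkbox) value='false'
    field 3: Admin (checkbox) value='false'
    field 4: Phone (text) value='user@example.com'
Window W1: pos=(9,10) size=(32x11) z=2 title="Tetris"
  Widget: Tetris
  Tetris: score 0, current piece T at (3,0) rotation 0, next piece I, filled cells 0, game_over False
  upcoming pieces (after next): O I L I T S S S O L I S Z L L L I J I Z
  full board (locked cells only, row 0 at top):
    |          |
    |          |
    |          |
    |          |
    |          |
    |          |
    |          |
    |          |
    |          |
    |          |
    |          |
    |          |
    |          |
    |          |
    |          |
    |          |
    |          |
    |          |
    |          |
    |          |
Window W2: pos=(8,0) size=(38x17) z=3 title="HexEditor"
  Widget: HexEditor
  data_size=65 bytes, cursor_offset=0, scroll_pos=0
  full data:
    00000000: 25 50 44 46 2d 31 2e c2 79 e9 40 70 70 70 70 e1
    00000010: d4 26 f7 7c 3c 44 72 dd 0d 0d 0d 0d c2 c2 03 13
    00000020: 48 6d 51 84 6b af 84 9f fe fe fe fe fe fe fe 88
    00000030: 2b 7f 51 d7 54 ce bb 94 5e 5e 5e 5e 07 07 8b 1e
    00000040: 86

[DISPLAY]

     ┃ HexEditor                          ┃       
     ┠────────────────────────────────────┨       
     ┃00000000  25 50 44 46 2d 31 2e c2  7┃       
     ┃00000010  d4 26 f7 7c 3c 44 72 dd  0┃       
     ┃00000020  48 6d 51 84 6b af 84 9f  f┃       
     ┃00000030  2b 7f 51 d7 54 ce bb 94  5┃       
     ┃00000040  86                        ┃       
     ┃                                    ┃       
     ┃                                    ┃       
     ┃                                    ┃       
     ┃                                    ┃       
     ┃                                    ┃       
     ┃                                    ┃       
     ┃                                    ┃       
     ┃                                    ┃       


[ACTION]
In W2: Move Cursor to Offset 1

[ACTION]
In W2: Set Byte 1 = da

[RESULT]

     ┃ HexEditor                          ┃       
     ┠────────────────────────────────────┨       
     ┃00000000  25 DA 44 46 2d 31 2e c2  7┃       
     ┃00000010  d4 26 f7 7c 3c 44 72 dd  0┃       
     ┃00000020  48 6d 51 84 6b af 84 9f  f┃       
     ┃00000030  2b 7f 51 d7 54 ce bb 94  5┃       
     ┃00000040  86                        ┃       
     ┃                                    ┃       
     ┃                                    ┃       
     ┃                                    ┃       
     ┃                                    ┃       
     ┃                                    ┃       
     ┃                                    ┃       
     ┃                                    ┃       
     ┃                                    ┃       


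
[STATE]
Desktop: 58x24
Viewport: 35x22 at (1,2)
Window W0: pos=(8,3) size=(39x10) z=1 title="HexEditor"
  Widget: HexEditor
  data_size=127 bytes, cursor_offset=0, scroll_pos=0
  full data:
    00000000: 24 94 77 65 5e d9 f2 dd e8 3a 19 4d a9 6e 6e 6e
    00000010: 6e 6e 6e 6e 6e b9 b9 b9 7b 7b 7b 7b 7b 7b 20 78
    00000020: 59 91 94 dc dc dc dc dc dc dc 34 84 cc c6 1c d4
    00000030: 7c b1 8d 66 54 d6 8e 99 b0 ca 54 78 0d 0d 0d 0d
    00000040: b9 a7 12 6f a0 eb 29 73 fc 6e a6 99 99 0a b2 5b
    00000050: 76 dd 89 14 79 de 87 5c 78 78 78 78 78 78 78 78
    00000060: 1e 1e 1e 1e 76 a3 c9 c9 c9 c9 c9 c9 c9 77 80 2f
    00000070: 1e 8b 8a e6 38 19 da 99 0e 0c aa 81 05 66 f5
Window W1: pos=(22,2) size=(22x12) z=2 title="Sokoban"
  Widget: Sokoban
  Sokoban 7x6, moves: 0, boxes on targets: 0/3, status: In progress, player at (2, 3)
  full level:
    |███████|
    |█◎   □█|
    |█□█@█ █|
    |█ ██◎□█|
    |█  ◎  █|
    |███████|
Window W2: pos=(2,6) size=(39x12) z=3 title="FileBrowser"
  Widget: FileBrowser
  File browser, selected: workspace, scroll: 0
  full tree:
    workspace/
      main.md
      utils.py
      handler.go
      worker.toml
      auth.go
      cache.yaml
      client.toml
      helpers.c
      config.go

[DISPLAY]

                     ┏━━━━━━━━━━━━━
       ┏━━━━━━━━━━━━━┃ Sokoban     
       ┃ HexEditor   ┠─────────────
       ┠─────────────┃███████      
 ┏━━━━━━━━━━━━━━━━━━━━━━━━━━━━━━━━━
 ┃ FileBrowser                     
 ┠─────────────────────────────────
 ┃> [-] workspace/                 
 ┃    main.md                      
 ┃    utils.py                     
 ┃    handler.go                   
 ┃    worker.toml                  
 ┃    auth.go                      
 ┃    cache.yaml                   
 ┃    client.toml                  
 ┗━━━━━━━━━━━━━━━━━━━━━━━━━━━━━━━━━
                                   
                                   
                                   
                                   
                                   
                                   


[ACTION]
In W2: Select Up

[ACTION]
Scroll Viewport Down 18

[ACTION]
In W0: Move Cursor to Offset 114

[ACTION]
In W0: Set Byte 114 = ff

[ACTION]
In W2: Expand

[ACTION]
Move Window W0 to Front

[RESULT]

                     ┏━━━━━━━━━━━━━
       ┏━━━━━━━━━━━━━━━━━━━━━━━━━━━
       ┃ HexEditor                 
       ┠───────────────────────────
 ┏━━━━━┃00000000  24 94 77 65 5e d9
 ┃ File┃00000010  6e 6e 6e 6e 6e b9
 ┠─────┃00000020  59 91 94 dc dc dc
 ┃> [-]┃00000030  7c b1 8d 66 54 d6
 ┃    m┃00000040  b9 a7 12 6f a0 eb
 ┃    u┃00000050  76 dd 89 14 79 de
 ┃    h┗━━━━━━━━━━━━━━━━━━━━━━━━━━━
 ┃    worker.toml                  
 ┃    auth.go                      
 ┃    cache.yaml                   
 ┃    client.toml                  
 ┗━━━━━━━━━━━━━━━━━━━━━━━━━━━━━━━━━
                                   
                                   
                                   
                                   
                                   
                                   
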